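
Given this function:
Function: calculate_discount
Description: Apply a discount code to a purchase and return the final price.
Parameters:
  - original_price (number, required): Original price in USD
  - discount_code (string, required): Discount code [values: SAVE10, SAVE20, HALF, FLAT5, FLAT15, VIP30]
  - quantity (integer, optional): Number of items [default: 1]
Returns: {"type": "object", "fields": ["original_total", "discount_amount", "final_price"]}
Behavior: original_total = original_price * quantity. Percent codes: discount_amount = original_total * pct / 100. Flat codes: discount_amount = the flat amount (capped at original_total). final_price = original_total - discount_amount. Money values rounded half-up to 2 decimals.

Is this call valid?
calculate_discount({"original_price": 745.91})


Checking required parameters...
Missing required parameter: discount_code
Invalid - missing required parameter 'discount_code'


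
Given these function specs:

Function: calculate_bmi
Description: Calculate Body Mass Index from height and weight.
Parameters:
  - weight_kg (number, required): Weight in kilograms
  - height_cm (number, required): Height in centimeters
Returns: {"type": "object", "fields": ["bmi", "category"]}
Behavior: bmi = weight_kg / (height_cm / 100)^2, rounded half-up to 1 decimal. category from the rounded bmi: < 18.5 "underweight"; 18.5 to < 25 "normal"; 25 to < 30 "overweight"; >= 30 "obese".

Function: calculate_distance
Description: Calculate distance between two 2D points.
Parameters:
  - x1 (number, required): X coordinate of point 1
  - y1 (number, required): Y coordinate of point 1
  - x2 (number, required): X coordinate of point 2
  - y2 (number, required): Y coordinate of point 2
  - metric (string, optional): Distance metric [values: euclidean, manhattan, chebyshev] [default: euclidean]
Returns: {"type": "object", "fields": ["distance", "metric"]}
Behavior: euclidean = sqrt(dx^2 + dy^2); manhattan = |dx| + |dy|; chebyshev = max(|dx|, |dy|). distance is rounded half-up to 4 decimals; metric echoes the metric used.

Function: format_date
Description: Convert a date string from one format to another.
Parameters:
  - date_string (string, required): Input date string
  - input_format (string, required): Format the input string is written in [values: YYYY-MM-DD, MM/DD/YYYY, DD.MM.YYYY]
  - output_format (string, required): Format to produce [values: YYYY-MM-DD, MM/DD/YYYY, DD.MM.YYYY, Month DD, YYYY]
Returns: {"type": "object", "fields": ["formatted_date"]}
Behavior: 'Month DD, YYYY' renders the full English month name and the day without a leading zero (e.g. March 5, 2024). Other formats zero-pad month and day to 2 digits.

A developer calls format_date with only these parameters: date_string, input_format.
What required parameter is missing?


Required parameters: date_string, input_format, output_format
Provided: date_string, input_format
Missing: output_format
output_format


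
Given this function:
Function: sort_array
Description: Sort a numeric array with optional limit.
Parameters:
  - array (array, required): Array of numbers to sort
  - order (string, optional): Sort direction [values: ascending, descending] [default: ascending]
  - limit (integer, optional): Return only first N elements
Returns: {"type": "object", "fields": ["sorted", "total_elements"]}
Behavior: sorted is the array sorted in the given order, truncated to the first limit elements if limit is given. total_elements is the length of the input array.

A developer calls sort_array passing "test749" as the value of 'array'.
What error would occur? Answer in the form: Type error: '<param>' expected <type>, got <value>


Spec: 'array' is declared as array; "test749" is a string.
Type error: 'array' expected array, got "test749"


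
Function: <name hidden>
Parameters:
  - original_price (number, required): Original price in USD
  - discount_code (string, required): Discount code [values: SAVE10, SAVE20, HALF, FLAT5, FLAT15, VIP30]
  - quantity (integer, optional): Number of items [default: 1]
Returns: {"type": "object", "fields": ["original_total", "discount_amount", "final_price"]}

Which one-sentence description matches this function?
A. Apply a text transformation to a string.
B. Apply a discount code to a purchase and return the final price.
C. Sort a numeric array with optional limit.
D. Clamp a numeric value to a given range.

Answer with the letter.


Parameters original_price, discount_code, quantity and return ["original_total", "discount_amount", "final_price"] fit: Apply a discount code to a purchase and return the final price.
B


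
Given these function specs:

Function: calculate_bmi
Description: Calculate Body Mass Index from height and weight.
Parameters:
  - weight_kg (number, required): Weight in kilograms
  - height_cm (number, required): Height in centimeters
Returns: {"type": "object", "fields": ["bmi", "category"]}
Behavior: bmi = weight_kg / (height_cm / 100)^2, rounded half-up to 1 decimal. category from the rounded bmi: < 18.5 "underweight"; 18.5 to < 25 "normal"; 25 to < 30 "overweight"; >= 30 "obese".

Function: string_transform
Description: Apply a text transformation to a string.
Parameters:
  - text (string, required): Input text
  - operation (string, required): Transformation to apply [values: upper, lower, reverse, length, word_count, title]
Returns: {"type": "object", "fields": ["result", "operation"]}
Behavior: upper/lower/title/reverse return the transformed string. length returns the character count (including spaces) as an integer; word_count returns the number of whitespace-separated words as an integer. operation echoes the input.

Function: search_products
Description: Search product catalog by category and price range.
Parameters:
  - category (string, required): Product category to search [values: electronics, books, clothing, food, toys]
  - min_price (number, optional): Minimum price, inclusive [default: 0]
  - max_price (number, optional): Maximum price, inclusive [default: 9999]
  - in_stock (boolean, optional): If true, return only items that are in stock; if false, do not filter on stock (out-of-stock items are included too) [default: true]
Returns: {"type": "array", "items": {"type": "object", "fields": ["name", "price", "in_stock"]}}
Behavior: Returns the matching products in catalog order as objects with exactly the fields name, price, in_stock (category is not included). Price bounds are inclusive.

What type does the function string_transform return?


The string_transform spec declares Returns: {"type": "object", "fields": ["result", "operation"]}
Type:
object


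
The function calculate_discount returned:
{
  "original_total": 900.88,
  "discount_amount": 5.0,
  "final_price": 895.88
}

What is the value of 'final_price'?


895.88


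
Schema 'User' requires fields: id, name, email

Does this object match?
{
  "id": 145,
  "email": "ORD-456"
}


Checking required fields...
Missing: name
Invalid - missing required field 'name'


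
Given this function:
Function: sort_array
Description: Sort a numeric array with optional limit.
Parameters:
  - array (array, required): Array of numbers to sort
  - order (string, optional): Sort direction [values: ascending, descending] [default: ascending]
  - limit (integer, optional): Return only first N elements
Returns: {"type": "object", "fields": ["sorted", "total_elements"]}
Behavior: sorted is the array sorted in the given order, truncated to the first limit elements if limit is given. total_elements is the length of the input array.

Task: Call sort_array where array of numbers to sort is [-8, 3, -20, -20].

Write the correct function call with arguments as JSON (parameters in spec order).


Mapping each described value to its parameter name:
  'Array of numbers to sort' -> array = [-8, 3, -20, -20]
sort_array({"array": [-8, 3, -20, -20]})


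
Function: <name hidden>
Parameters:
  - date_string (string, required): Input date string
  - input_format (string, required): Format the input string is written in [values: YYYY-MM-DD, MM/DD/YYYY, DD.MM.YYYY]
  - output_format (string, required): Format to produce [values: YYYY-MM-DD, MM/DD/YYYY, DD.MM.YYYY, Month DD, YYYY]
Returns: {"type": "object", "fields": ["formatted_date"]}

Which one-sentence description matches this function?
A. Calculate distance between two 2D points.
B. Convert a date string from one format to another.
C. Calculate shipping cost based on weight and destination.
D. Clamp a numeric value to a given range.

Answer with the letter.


Parameters date_string, input_format, output_format and return ["formatted_date"] fit: Convert a date string from one format to another.
B


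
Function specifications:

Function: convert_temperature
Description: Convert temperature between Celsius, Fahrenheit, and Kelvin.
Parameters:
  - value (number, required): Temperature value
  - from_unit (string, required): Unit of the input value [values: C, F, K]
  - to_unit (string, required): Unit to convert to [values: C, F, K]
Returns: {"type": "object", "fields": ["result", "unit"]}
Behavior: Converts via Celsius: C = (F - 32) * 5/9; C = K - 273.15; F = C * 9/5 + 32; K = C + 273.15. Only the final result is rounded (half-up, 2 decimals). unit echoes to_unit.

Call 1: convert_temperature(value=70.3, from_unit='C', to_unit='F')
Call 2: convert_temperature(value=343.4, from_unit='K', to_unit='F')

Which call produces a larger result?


Call 1:
  Input already in C: 70.3
  To F: 70.3 * 9/5 + 32 = 158.54
  Round to 2 decimals: 158.54
  -> 158.54 F
Call 2:
  To C: 343.4 - 273.15 = 70.25
  To F: 70.25 * 9/5 + 32 = 158.45
  Round to 2 decimals: 158.45
  -> 158.45 F
Call 1 (158.54 F)


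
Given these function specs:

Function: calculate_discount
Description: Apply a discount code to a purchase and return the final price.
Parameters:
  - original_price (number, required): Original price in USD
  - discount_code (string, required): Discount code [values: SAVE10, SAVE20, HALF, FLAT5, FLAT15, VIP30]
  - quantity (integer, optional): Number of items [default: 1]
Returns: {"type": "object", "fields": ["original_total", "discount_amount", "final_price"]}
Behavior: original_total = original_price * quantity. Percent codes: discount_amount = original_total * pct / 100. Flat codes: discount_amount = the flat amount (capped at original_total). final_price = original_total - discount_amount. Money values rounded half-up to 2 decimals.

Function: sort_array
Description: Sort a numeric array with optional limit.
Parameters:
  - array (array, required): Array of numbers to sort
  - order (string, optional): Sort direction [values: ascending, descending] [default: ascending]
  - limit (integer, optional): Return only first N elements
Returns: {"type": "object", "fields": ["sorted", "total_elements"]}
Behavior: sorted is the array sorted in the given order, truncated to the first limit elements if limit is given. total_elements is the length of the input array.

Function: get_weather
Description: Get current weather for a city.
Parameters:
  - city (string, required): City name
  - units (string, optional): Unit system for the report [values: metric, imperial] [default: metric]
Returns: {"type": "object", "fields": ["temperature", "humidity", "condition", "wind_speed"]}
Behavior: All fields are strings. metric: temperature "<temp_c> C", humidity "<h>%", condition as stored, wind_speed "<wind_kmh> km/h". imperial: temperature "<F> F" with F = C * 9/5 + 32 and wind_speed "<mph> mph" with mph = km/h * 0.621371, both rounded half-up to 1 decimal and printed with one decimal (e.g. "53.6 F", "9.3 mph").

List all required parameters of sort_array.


Parameters of sort_array and their required/optional flag:
  array: required
  order: optional
  limit: optional
array


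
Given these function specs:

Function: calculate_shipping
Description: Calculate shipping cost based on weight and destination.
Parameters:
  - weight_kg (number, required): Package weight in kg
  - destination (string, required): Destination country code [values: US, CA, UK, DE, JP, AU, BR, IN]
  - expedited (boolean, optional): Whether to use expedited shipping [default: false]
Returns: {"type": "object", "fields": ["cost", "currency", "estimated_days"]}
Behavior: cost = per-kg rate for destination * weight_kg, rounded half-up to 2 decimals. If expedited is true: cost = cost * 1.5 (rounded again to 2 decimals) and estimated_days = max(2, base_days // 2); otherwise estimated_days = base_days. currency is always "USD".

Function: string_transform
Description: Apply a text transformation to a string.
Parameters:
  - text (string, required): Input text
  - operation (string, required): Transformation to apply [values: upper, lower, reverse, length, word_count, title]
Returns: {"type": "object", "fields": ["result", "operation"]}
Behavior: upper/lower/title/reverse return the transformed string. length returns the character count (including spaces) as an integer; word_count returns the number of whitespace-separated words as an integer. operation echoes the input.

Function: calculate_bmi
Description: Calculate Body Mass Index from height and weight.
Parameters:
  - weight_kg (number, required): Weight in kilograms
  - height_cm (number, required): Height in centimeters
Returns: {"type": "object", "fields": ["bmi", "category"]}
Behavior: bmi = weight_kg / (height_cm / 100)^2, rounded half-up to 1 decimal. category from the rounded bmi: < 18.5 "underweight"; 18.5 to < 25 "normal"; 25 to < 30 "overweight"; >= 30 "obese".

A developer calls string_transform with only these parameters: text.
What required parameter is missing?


Required parameters: text, operation
Provided: text
Missing: operation
operation


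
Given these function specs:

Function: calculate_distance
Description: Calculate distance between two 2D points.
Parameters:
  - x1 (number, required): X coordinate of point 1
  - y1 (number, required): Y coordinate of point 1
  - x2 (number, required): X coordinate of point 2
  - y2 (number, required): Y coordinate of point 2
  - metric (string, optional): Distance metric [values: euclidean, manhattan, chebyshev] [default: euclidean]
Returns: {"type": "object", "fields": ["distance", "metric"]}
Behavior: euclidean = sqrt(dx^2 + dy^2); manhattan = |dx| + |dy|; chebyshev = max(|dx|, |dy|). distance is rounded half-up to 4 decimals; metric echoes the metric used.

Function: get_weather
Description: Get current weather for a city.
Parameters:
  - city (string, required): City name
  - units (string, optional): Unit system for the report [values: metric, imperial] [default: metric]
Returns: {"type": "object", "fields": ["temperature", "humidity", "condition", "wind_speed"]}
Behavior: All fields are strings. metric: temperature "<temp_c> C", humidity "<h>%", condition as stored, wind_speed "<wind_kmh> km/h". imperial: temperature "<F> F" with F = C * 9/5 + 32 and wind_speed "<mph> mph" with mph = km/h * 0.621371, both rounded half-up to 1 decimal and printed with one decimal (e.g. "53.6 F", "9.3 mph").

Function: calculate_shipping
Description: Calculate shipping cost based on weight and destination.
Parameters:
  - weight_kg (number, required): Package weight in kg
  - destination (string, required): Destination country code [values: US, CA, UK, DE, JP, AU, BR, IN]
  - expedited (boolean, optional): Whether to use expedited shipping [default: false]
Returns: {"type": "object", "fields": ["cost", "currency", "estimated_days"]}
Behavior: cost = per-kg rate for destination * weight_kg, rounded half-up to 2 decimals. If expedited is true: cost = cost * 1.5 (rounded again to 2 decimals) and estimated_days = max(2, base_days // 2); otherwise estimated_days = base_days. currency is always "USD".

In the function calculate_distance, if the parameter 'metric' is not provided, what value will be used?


The calculate_distance spec declares:
  - metric (string, optional): Distance metric [values: euclidean, manhattan, chebyshev] [default: euclidean]
Default:
euclidean


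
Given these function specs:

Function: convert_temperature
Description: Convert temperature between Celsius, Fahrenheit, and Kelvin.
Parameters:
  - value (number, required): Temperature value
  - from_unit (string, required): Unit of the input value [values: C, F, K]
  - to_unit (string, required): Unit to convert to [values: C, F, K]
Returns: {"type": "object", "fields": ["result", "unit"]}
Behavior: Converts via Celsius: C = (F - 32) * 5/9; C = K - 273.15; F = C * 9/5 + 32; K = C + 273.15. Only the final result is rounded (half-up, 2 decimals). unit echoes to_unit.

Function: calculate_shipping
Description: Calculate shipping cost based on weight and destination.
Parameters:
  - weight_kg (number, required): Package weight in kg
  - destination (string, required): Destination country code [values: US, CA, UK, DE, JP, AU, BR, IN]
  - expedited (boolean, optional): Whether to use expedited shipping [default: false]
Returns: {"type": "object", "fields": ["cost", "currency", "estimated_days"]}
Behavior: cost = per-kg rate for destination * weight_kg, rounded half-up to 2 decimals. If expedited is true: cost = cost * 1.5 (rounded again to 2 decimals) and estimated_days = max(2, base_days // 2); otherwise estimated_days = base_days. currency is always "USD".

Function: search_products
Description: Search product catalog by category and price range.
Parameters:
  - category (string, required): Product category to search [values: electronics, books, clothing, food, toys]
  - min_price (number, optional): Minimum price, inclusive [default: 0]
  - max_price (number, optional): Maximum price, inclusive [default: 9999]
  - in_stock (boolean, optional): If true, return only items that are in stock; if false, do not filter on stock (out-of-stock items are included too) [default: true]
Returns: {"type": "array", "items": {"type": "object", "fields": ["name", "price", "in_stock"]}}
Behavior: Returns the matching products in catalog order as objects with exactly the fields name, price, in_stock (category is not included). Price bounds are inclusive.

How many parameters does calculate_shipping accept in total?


Parameters of calculate_shipping: weight_kg (required), destination (required), expedited (optional)
Total:
3


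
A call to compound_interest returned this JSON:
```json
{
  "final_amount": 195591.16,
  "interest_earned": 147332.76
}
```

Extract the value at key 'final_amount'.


195591.16


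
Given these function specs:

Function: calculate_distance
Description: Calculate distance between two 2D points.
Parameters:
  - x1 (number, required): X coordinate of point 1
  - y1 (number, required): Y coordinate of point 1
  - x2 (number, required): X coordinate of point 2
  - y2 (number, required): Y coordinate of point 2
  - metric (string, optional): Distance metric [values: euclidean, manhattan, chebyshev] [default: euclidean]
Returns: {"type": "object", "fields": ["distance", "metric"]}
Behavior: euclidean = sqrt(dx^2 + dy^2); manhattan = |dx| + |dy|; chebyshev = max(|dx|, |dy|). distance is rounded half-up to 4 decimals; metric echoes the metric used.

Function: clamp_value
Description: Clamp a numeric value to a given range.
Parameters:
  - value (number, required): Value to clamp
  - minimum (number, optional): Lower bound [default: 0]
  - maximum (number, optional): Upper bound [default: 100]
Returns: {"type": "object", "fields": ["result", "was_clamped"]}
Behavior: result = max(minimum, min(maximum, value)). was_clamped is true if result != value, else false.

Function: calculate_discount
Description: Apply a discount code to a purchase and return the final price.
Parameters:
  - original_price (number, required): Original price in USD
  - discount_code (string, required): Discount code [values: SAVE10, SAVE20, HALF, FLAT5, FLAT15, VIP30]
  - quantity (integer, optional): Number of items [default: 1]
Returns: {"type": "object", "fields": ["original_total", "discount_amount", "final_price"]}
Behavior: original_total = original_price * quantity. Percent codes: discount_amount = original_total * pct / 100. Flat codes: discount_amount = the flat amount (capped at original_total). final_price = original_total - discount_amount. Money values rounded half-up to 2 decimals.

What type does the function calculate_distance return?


The calculate_distance spec declares Returns: {"type": "object", "fields": ["distance", "metric"]}
Type:
object


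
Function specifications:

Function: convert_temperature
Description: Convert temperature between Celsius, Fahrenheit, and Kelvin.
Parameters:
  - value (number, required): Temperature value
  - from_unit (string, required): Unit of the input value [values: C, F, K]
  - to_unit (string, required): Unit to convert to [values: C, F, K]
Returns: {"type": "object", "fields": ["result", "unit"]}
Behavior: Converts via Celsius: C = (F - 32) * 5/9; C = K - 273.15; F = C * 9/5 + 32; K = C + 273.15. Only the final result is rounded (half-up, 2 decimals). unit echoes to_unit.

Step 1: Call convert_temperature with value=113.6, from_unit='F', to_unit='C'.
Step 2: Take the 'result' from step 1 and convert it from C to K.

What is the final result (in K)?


Step 1: convert_temperature(value=113.6, from_unit=F, to_unit=C)
  To C: (113.6 - 32) * 5/9 = 45.333333
  Target is C: 45.333333
  Round to 2 decimals: 45.33
  -> result = 45.33 C
Step 2: convert_temperature(value=45.33, from_unit=C, to_unit=K)
  Input already in C: 45.33
  To K: 45.33 + 273.15 = 318.48
  Round to 2 decimals: 318.48
  -> result = 318.48 K
318.48 K


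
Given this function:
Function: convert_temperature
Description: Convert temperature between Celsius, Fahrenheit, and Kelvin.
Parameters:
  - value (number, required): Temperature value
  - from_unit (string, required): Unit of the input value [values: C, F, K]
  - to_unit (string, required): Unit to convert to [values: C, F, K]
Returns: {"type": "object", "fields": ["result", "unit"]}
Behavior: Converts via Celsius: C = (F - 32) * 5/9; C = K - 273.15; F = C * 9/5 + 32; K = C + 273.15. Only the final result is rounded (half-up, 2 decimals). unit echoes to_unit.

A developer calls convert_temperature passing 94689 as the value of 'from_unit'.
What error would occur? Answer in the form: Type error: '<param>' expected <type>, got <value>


Spec: 'from_unit' is declared as string; 94689 is an integer.
Type error: 'from_unit' expected string, got 94689


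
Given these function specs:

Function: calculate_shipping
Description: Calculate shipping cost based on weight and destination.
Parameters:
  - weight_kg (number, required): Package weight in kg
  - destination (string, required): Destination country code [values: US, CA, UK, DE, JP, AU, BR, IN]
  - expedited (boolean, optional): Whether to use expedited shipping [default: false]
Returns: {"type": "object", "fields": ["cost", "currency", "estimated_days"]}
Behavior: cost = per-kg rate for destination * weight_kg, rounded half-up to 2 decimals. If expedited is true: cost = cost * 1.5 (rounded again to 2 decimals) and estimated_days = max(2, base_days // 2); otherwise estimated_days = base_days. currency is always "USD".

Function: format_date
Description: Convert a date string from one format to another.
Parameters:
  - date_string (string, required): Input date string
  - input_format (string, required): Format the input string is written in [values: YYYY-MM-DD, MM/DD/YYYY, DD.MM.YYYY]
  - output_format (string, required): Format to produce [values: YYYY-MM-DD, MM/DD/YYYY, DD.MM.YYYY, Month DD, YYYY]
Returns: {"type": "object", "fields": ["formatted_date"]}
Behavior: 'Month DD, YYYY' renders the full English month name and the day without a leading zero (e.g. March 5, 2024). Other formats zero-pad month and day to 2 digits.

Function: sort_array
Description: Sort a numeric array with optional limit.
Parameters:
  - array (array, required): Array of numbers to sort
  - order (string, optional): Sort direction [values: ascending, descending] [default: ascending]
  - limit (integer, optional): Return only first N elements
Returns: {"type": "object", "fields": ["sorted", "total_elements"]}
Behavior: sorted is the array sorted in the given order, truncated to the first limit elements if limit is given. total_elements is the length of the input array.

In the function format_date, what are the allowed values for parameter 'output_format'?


The format_date spec declares:
  - output_format (string, required): Format to produce [values: YYYY-MM-DD, MM/DD/YYYY, DD.MM.YYYY, Month DD, YYYY]
Allowed values:
YYYY-MM-DD, MM/DD/YYYY, DD.MM.YYYY, Month DD, YYYY


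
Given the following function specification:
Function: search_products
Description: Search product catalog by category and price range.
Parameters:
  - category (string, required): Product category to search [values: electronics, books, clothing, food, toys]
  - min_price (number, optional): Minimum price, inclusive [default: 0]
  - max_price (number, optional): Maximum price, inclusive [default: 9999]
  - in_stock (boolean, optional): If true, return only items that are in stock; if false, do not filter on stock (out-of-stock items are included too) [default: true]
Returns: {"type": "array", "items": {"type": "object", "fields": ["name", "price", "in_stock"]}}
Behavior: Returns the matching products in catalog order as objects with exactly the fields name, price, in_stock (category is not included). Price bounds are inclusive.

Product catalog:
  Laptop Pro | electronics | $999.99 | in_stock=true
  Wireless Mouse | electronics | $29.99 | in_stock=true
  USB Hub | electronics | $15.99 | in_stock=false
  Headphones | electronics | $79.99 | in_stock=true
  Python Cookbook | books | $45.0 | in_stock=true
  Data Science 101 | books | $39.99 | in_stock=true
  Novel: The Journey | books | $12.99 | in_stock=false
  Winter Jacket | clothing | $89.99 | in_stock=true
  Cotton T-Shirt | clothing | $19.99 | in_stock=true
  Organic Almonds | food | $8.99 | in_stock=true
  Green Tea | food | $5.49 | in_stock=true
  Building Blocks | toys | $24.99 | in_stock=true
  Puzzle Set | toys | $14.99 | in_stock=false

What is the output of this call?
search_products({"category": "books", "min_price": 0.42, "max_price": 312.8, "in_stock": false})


Filter: category=books, 0.42 <= price <= 312.8, in_stock=false so stock is not filtered
  Python Cookbook ($45.0): keep
  Data Science 101 ($39.99): keep
  Novel: The Journey ($12.99): keep
Output:
[{"name": "Python Cookbook", "price": 45.0, "in_stock": true}, {"name": "Data Science 101", "price": 39.99, "in_stock": true}, {"name": "Novel: The Journey", "price": 12.99, "in_stock": false}]


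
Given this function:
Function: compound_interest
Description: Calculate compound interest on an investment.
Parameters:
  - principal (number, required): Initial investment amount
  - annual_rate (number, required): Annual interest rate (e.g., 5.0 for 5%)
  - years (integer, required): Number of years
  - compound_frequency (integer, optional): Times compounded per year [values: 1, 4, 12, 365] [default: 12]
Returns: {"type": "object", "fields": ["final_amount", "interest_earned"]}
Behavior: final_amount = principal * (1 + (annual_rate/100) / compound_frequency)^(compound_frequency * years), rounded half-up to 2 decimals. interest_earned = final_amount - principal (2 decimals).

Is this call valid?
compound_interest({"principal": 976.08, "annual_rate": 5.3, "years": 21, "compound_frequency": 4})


Checking all required parameters present and types match... All valid.
Valid


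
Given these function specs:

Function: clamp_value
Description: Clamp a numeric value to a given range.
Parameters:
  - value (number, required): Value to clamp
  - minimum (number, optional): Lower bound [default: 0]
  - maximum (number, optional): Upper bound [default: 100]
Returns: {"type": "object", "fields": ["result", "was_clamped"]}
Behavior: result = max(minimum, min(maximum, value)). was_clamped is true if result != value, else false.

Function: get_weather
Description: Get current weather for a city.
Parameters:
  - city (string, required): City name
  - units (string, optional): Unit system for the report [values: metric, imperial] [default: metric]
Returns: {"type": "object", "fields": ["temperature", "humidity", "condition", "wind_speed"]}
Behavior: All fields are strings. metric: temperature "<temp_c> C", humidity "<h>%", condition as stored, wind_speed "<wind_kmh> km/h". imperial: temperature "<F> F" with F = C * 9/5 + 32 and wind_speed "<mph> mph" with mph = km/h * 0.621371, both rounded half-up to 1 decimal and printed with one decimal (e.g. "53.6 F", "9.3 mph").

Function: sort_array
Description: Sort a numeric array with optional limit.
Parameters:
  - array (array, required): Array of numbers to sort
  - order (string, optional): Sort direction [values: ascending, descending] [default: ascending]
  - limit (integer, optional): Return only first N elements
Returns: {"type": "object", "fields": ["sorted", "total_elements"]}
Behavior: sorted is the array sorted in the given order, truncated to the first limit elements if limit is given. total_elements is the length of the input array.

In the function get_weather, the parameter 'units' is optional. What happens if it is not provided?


The get_weather spec declares:
  - units (string, optional): Unit system for the report [values: metric, imperial] [default: metric]
It defaults to metric


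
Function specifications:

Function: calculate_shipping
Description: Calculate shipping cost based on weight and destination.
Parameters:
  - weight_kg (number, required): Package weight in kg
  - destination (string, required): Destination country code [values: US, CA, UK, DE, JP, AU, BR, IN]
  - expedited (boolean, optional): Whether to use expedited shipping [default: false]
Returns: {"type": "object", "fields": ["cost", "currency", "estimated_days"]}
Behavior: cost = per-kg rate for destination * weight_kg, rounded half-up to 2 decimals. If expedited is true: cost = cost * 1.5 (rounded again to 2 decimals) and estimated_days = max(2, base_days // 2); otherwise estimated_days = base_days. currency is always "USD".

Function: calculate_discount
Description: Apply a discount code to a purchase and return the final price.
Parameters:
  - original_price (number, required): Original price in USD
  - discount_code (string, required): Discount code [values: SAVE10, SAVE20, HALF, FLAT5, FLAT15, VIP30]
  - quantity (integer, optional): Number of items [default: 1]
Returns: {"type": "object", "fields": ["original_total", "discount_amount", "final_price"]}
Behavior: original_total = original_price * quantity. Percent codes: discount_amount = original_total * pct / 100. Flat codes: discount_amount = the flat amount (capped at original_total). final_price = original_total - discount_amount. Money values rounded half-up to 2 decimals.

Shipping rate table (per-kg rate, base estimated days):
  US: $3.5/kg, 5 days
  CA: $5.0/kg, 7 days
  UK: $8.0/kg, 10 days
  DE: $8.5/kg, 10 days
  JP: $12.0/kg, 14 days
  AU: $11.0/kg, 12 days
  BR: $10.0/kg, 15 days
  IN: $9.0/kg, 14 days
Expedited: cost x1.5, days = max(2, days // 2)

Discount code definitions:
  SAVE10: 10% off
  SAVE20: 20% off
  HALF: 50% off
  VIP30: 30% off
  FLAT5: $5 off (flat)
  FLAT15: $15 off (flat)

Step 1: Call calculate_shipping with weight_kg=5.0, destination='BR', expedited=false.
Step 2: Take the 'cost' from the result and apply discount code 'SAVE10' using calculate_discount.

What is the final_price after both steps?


Step 1: calculate_shipping(weight_kg=5.0, destination=BR, expedited=false)
  Rate for BR: $10.0/kg, base 15 days
  cost = 10.0 * 5.0 = 50 -> 50.00
  expedited not set/false: estimated_days = 15
  -> cost = 50.00 USD
Step 2: calculate_discount(original_price=50.0, discount_code=SAVE10, quantity=1)
  original_total = 50.0 * 1 = 50.00
  SAVE10 = 10% off: discount_amount = 50.00 * 10/100 = 5 -> 5.00
  final_price = 50.00 - 5.00 = 45.00
  -> final_price = 45.00
$45.00


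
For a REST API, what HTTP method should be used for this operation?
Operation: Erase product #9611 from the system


GET = read, POST = create, PUT = update/replace, DELETE = remove
This operation is a removal.
DELETE


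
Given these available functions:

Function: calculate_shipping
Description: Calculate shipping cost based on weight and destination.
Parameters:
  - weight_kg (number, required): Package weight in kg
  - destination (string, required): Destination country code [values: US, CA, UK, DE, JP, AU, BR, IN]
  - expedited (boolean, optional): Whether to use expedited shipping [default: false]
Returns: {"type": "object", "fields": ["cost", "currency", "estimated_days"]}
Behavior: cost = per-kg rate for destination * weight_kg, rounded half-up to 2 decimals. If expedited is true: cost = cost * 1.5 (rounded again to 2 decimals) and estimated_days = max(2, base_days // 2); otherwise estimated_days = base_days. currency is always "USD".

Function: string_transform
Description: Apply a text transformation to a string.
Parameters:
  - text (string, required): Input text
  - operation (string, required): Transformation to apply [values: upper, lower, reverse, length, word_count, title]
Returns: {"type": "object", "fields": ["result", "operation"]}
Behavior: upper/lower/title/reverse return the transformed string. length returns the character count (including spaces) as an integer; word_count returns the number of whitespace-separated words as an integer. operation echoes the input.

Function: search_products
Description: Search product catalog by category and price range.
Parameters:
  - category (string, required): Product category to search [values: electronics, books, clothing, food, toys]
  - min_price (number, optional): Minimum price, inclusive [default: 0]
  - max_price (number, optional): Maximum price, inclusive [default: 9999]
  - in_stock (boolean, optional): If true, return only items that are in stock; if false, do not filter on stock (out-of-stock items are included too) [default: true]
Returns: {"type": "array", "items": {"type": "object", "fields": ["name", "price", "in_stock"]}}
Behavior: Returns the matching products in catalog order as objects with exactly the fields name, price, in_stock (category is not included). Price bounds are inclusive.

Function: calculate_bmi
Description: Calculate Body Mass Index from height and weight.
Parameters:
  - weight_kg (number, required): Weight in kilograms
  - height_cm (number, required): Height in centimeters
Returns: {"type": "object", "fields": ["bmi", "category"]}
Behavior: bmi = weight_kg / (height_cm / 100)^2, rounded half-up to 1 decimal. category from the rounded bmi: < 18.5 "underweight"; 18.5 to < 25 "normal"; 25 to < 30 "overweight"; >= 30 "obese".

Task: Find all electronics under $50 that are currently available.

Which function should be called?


The task needs a function whose description is: Search product catalog by category and price range.
search_products


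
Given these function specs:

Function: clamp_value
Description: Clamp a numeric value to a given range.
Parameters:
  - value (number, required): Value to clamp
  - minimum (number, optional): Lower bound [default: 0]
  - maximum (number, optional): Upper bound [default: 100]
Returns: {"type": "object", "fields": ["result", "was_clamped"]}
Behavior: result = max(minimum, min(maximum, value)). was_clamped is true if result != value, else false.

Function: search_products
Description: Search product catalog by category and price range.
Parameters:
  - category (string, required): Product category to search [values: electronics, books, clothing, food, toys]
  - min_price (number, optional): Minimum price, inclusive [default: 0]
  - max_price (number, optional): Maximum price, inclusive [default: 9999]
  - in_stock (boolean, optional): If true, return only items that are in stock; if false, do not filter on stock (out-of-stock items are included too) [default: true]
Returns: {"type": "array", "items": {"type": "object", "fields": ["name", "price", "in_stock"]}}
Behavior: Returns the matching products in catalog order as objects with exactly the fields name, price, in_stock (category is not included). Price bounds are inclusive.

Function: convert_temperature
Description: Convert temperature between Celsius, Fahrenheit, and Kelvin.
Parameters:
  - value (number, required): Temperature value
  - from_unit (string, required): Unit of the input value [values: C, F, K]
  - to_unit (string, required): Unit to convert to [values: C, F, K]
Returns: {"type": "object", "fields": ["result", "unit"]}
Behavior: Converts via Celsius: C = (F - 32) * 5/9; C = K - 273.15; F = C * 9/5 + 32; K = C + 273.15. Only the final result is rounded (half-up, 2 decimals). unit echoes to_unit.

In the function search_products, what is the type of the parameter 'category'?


The search_products spec declares:
  - category (string, required): Product category to search [values: electronics, books, clothing, food, toys]
Type:
string


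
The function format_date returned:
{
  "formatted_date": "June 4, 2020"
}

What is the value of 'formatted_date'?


June 4, 2020


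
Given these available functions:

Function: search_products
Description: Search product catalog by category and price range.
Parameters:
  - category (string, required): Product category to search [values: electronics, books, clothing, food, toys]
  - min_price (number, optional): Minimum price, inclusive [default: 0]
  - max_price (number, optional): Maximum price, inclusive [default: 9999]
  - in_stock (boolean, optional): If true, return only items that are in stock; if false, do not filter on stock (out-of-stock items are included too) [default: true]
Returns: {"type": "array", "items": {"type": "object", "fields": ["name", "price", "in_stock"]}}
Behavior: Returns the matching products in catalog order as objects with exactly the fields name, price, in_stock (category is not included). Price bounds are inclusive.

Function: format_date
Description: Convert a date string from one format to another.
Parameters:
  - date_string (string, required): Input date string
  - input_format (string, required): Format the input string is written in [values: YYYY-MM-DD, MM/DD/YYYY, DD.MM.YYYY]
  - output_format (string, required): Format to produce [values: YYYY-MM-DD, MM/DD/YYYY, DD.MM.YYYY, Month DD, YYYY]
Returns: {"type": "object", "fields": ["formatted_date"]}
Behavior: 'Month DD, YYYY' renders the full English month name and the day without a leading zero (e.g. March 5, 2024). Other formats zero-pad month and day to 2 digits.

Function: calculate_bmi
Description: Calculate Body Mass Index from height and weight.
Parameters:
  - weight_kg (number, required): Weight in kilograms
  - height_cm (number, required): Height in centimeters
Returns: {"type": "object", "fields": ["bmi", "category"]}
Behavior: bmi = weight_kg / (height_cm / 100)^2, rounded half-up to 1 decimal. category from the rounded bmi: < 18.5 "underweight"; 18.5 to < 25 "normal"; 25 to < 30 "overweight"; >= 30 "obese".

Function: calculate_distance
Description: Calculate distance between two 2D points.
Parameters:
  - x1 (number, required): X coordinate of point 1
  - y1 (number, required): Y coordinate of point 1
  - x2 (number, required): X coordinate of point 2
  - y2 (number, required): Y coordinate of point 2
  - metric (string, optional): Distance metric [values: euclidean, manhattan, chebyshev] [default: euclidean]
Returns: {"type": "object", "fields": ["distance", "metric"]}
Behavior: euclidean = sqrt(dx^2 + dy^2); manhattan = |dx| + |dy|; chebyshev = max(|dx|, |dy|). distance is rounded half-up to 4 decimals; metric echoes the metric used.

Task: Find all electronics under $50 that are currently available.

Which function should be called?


The task needs a function whose description is: Search product catalog by category and price range.
search_products


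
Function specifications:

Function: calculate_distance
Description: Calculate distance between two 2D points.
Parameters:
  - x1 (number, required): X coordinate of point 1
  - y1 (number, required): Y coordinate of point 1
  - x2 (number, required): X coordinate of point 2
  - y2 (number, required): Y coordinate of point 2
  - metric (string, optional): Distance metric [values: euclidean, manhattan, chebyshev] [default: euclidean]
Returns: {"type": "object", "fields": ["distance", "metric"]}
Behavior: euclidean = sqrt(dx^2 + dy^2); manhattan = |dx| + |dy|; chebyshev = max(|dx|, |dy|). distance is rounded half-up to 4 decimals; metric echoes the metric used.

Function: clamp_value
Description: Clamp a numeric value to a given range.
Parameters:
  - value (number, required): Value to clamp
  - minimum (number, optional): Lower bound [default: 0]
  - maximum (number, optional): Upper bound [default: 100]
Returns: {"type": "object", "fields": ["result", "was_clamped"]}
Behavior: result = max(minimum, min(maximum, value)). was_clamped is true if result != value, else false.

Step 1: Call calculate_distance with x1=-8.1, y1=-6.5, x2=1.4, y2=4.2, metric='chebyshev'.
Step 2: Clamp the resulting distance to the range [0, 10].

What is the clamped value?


Step 1: calculate_distance (chebyshev)
  |dx| = |1.4 - -8.1| = 9.5; |dy| = |4.2 - -6.5| = 10.7
  chebyshev: max(9.5, 10.7) = 10.7
  Round to 4 decimals: 10.7
  -> distance = 10.7
Step 2: clamp_value(value=10.7, minimum=0, maximum=10)
  result = max(0, min(10, 10.7)) = max(0, 10) = 10
  was_clamped = (10 != 10.7) = true
  -> result = 10
10
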